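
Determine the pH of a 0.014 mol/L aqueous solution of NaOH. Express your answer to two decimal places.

pH = 12.15

NaOH is a strong base; [OH-] = 0.014 M.
pOH = -log(0.014) = 1.85
pH = 14.00 - 1.85 = 12.15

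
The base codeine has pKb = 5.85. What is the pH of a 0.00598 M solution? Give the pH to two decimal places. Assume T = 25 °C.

C18H21NO3 + H2O ⇌ C18H22NO3+ + OH-
Kb = 10^(−5.85) = 1.41 × 10^-6
Kb = [OH-]²/(0.00598 − [OH-]) = 1.41 × 10^-6
Assume [OH-] ≪ 0.00598: [OH-] ≈ √(1.41 × 10^-6 × 0.00598) = 9.18 × 10^-5 M
Check: 1.5% ionized — well under 5%, approximation valid.
pOH = −log(9.18 × 10^-5) = 4.04; pH = 14.00 − 4.04 = 9.96

pH = 9.96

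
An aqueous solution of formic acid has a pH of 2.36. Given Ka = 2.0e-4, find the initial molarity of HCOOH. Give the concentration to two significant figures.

[H+] = 10^(-2.36) = 4.37 × 10^-3 M = x
Ka = x²/(C₀ − x) ⇒ C₀ = x + x²/Ka
C₀ = 4.37 × 10^-3 + (4.37 × 10^-3)²/(2.0 × 10^-4) = 9.99 × 10^-2 M

C₀ = 1.0 × 10^-1 M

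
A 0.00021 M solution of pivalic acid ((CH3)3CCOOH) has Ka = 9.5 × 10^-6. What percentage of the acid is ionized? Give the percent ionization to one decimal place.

(CH3)3CCOOH ⇌ (CH3)3CCOO- + H+; let x = [H+] at equilibrium.
Solve x² + 9.5e-06x − 2e-09 = 0 → x = 4.02 × 10^-5 M
% ionization = x/C₀ × 100% = 4.02 × 10^-5/0.00021 × 100% = 19.1%

19.1%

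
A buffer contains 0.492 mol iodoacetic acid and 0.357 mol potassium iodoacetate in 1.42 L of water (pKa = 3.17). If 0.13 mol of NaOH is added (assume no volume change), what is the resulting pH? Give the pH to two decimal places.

pH = 3.30

After neutralization: n(ICH2COOH) = 0.362 mol, n(ICH2COO-) = 0.487 mol.
Henderson–Hasselbalch with mole ratio 0.487/0.362: pH = 3.17 + (+0.129)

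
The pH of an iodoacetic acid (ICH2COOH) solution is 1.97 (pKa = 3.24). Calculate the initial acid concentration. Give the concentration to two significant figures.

[H+] = 10^(-1.97) = 1.07 × 10^-2 M = x
Ka = 10^(−3.24) = 5.75 × 10^-4
Ka = x²/(C₀ − x) ⇒ C₀ = x + x²/Ka
C₀ = 1.07 × 10^-2 + (1.07 × 10^-2)²/(5.75 × 10^-4) = 2.10 × 10^-1 M

C₀ = 2.1 × 10^-1 M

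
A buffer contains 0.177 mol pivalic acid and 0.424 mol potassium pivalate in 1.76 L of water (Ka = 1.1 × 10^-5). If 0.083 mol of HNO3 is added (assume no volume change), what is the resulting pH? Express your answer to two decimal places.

After neutralization: n((CH3)3CCOOH) = 0.26 mol, n((CH3)3CCOO-) = 0.341 mol.
pKa = −log(1.1 × 10^-5) = 4.959
pH = pKa + log(n_(CH3)3CCOO-/n_(CH3)3CCOOH) = 4.959 + log(0.341/0.26) = 4.959 + (+0.118)

pH = 5.08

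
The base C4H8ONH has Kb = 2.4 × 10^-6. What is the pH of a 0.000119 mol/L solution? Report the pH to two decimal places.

C4H8ONH + H2O ⇌ C4H8ONH2+ + OH-
Kb = x²/(0.000119 − x) = 2.4 × 10^-6
x is not negligible relative to C₀; solve x² + 2.4e-06·x − 2.86e-10 = 0.
x = (−Kb + √(Kb² + 4·Kb·C₀))/2 = 1.57 × 10^-5 M
pOH = −log(1.57 × 10^-5) = 4.80; pH = 14.00 − 4.80 = 9.20

pH = 9.20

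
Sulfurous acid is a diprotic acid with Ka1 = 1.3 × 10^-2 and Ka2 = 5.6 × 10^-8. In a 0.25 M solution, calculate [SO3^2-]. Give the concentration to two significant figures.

5.6 × 10^-8 M

First ionization gives [H+] ≈ [HSO3-] = 5.09 × 10^-2 M.
Second step: Ka2 = [H+][SO3^2-]/[HSO3-] ≈ [SO3^2-] (since [H+] ≈ [HSO3-]).
So [SO3^2-] ≈ Ka2.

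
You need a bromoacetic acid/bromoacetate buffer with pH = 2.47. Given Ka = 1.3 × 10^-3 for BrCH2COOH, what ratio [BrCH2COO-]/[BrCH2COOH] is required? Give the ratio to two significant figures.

ratio = 0.38

pKa = -log(1.3 × 10^-3) = 2.886
pH = pKa + log(r) ⇒ log(r) = 2.47 − 2.886 = -0.416
r = [BrCH2COO-]/[BrCH2COOH] = 10^(-0.416) = 0.384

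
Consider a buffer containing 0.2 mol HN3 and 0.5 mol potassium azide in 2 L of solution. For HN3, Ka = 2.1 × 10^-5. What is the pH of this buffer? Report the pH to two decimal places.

pKa = −log(2.1 × 10^-5) = 4.678
Using pH = pKa + log([base]/[acid]) with [base]/[acid] = 0.5/0.2:
pH = 4.678 + (+0.398) = 5.08

pH = 5.08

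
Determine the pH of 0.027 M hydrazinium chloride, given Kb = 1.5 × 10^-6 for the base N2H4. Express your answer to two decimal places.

N2H5+ is the conjugate acid of the weak base N2H4.
Ka = Kw/Kb = 1.0×10^-14 / 1.5 × 10^-6 = 6.67 × 10^-9
Let x = [H+] at equilibrium. Ka = x²/(0.027 − x).
Since Ka ≪ C₀, x ≈ √(Ka·C₀) = 1.34 × 10^-5 M.
Check: 0.05% ionized — well under 5%, approximation valid.
pH = −log(1.34 × 10^-5) = 4.87

pH = 4.87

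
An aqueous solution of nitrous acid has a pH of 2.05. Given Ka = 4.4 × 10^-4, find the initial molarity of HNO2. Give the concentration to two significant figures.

[H+] = 10^(-2.05) = 8.91 × 10^-3 M = x
Ka = x²/(C₀ − x) ⇒ C₀ = x + x²/Ka
C₀ = 8.91 × 10^-3 + (8.91 × 10^-3)²/(4.4 × 10^-4) = 1.89 × 10^-1 M

C₀ = 1.9 × 10^-1 M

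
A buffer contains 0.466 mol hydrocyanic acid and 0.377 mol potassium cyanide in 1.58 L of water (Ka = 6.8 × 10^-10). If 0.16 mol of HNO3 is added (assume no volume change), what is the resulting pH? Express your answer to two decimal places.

pH = 8.71

After neutralization: n(HCN) = 0.626 mol, n(CN-) = 0.217 mol.
pKa = −log(6.8 × 10^-10) = 9.167
Henderson–Hasselbalch with mole ratio 0.217/0.626: pH = 9.167 + (-0.460)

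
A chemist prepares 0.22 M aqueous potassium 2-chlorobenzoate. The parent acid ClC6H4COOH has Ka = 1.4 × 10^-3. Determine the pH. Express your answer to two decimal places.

pH = 8.10

ClC6H4COO- is the conjugate base of the weak acid ClC6H4COOH.
Kb = Kw/Ka = 1.0×10^-14 / 1.4 × 10^-3 = 7.14 × 10^-12
Kb = [OH-]²/(0.22 − [OH-]) = 7.14 × 10^-12
Neglecting [OH-] in the denominator: [OH-] = √(7.14 × 10^-12 × 0.22) = 1.25 × 10^-6 M
pOH = 5.90, so pH = 14.00 − pOH = 8.10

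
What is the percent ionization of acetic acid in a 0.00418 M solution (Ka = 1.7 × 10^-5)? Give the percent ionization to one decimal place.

CH3COOH ⇌ CH3COO- + H+; let x = [H+] at equilibrium.
Solve x² + 1.7e-05x − 7.11e-08 = 0 → x = 2.58 × 10^-4 M
% ionization = x/C₀ × 100% = 2.58 × 10^-4/0.00418 × 100% = 6.2%

6.2%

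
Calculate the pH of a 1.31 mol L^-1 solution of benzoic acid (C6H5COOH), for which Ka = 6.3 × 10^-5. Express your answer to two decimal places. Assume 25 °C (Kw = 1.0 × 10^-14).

pH = 2.04

C6H5COOH ⇌ C6H5COO- + H+
Ka = x²/(1.31 − x) = 6.3 × 10^-5
Since Ka ≪ C₀, x ≈ √(Ka·C₀) = 9.08 × 10^-3 M.
(x/C₀ = 0.69% < 5%, so the approximation holds.)
pH = −log[H+] = −log(9.08 × 10^-3) = 2.04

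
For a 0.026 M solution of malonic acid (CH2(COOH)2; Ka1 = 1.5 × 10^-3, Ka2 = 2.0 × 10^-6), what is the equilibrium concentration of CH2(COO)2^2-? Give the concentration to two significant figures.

2.0 × 10^-6 M

First ionization gives [H+] ≈ [CH2(COOH)COO-] = 5.54 × 10^-3 M.
Second step: Ka2 = [H+][CH2(COO)2^2-]/[CH2(COOH)COO-] ≈ [CH2(COO)2^2-] (since [H+] ≈ [CH2(COOH)COO-]).
So [CH2(COO)2^2-] ≈ Ka2.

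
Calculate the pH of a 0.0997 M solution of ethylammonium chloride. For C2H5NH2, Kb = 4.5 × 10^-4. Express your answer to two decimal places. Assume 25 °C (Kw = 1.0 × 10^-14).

C2H5NH3+ is the conjugate acid of the weak base C2H5NH2.
Ka = Kw/Kb = 1.0×10^-14 / 4.5 × 10^-4 = 2.22 × 10^-11
Let x = [H+] at equilibrium. Ka = x²/(0.0997 − x).
Assume x ≪ 0.0997: x ≈ √(2.22 × 10^-11 × 0.0997) = 1.49 × 10^-6 M
pH = −log(1.49 × 10^-6) = 5.83

pH = 5.83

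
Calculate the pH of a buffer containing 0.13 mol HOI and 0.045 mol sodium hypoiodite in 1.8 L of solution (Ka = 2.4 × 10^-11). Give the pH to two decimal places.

pKa = −log(2.4 × 10^-11) = 10.620
pH = pKa + log([A⁻]/[HA]) = 10.620 + log(0.045/0.13)
pH = 10.620 + (-0.461) = 10.16

pH = 10.16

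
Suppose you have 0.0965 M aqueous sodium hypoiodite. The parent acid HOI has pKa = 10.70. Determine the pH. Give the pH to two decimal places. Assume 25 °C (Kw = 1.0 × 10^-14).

pH = 11.83

OI- is the conjugate base of the weak acid HOI.
Ka = 10^(−10.70) = 2.00 × 10^-11
Kb = Kw/Ka = 1.0×10^-14 / 2.00 × 10^-11 = 5.00 × 10^-4
Kb = [OH-]²/(0.0965 − [OH-]) = 5.00 × 10^-4
Here C₀/Kb ≈ 193, so the small-[OH-] approximation fails. Use the quadratic:
[OH-] = (−Kb + √(Kb² + 4·Kb·C₀))/2 = 6.70 × 10^-3 M
pOH = 2.17, so pH = 14.00 − pOH = 11.83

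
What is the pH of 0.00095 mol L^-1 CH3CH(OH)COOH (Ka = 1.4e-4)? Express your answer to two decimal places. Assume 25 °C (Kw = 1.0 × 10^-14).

CH3CH(OH)COOH ⇌ CH3CH(OH)COO- + H+
From the ICE table, Ka = x²/(0.00095 − x) = 1.4 × 10^-4.
x is not negligible relative to C₀; solve x² + 0.00014·x − 1.33e-07 = 0.
x = [−0.00014 + √(0.00014² + 5.32e-07)]/2 = 3.01 × 10^-4 M
pH = −log[H+] = −log(3.01 × 10^-4) = 3.52

pH = 3.52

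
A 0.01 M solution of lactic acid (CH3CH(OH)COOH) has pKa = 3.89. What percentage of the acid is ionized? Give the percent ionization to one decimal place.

10.7%

CH3CH(OH)COOH ⇌ CH3CH(OH)COO- + H+; let x = [H+] at equilibrium.
Ka = 10^(−3.89) = 1.29 × 10^-4
Solve x² + 0.000129x − 1.29e-06 = 0 → x = 1.07 × 10^-3 M
% ionization = x/C₀ × 100% = 1.07 × 10^-3/0.01 × 100% = 10.7%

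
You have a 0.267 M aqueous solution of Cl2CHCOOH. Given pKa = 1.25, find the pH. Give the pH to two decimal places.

Cl2CHCOOH ⇌ Cl2CHCOO- + H+
Ka = 10^(−1.25) = 5.62 × 10^-2
Let x = [H+] at equilibrium. Ka = x²/(0.267 − x).
x is not negligible relative to C₀; solve x² + 0.0562·x − 0.015 = 0.
x = [−0.0562 + √(0.0562² + 0.06)]/2 = 9.76 × 10^-2 M
pH = −log[H+] = −log(9.76 × 10^-2) = 1.01

pH = 1.01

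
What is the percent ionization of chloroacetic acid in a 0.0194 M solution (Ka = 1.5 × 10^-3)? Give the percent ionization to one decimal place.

ClCH2COOH ⇌ ClCH2COO- + H+; let x = [H+] at equilibrium.
Solve x² + 0.0015x − 2.91e-05 = 0 → x = 4.70 × 10^-3 M
% ionization = x/C₀ × 100% = 4.70 × 10^-3/0.0194 × 100% = 24.2%

24.2%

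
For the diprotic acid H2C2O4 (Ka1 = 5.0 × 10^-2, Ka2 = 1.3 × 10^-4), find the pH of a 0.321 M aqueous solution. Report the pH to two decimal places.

Since Ka1 ≫ Ka2, the first ionization dominates [H+].
Ka1 = x²/(0.321 − x) = 5.0 × 10^-2
Solving the quadratic: x = (−Ka1 + √(Ka1² + 4·Ka1·C₀))/2 = 1.04 × 10^-1 M
pH = −log(1.04 × 10^-1) = 0.98

pH = 0.98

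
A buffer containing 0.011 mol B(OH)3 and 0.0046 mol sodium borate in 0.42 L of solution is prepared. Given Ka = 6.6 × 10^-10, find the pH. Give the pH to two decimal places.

pKa = −log(6.6 × 10^-10) = 9.180
Henderson–Hasselbalch: pH = pKa + log([B(OH)4-]/[B(OH)3]) = 9.180 + log(0.0046/0.011)
pH = 9.180 + (-0.379) = 8.80

pH = 8.80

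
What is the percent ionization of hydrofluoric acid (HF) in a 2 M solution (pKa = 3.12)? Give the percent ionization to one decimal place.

HF ⇌ F- + H+; let x = [H+] at equilibrium.
Ka = 10^(−3.12) = 7.59 × 10^-4
x ≈ √(Ka·C₀) = √(7.59 × 10^-4 × 2) = 3.90 × 10^-2 M
% ionization = x/C₀ × 100% = 3.90 × 10^-2/2 × 100% = 1.9%

1.9%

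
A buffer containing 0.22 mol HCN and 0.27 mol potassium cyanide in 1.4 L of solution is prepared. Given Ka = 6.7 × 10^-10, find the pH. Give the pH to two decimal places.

pKa = −log(6.7 × 10^-10) = 9.174
Using pH = pKa + log([base]/[acid]) with [base]/[acid] = 0.27/0.22:
pH = 9.174 + (+0.089) = 9.26

pH = 9.26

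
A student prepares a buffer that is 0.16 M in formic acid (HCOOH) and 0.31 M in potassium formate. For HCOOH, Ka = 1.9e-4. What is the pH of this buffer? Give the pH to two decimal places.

pKa = −log(1.9 × 10^-4) = 3.721
Using pH = pKa + log([base]/[acid]) with [base]/[acid] = 0.31/0.16:
pH = 3.721 + (+0.287) = 4.01

pH = 4.01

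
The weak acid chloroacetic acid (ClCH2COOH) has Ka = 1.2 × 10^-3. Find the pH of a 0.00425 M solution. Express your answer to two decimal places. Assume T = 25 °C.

ClCH2COOH ⇌ ClCH2COO- + H+
Let x = [H+] at equilibrium. Ka = x²/(0.00425 − x).
x is not negligible relative to C₀; solve x² + 0.0012·x − 5.1e-06 = 0.
x = (−Ka + √(Ka² + 4·Ka·C₀))/2 = 1.74 × 10^-3 M
pH = −log(1.74 × 10^-3) = 2.76

pH = 2.76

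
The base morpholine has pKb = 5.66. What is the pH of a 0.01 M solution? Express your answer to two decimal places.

pH = 10.17

C4H8ONH + H2O ⇌ C4H8ONH2+ + OH-
Kb = 10^(−5.66) = 2.19 × 10^-6
Let x = [OH-] at equilibrium. Kb = x²/(0.01 − x).
Assume x ≪ 0.01: x ≈ √(2.19 × 10^-6 × 0.01) = 1.48 × 10^-4 M
pOH = −log(1.48 × 10^-4) = 3.83; pH = 14.00 − 3.83 = 10.17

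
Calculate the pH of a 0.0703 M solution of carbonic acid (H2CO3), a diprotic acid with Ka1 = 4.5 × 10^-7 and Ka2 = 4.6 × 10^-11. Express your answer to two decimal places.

pH = 3.75

Ka1 ≫ Ka2, so treat the first dissociation as the only significant source of H+.
Ka1 = x²/(0.0703 − x) = 4.5 × 10^-7
x ≈ √(4.5 × 10^-7 × 0.0703) = 1.78 × 10^-4 M
pH = −log(1.78 × 10^-4) = 3.75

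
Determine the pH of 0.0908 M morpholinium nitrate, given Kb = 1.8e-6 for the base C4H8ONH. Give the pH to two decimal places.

C4H8ONH2+ is the conjugate acid of the weak base C4H8ONH.
Ka = Kw/Kb = 1.0×10^-14 / 1.8 × 10^-6 = 5.56 × 10^-9
From the ICE table, Ka = x²/(0.0908 − x) = 5.56 × 10^-9.
Since Ka ≪ C₀, x ≈ √(Ka·C₀) = 2.25 × 10^-5 M.
(x/C₀ = 0.025% < 5%, so the approximation holds.)
pH = −log(2.25 × 10^-5) = 4.65

pH = 4.65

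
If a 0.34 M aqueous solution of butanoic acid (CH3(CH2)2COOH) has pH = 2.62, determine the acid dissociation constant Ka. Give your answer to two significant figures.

Ka = 1.7 × 10^-5

[H+] = 10^(-2.62) = 2.40 × 10^-3 M
At equilibrium [HA] = 0.34 − 2.40 × 10^-3 = 3.38 × 10^-1 M
Ka = [H+][A-]/[HA] = (2.40 × 10^-3)² / 3.38 × 10^-1 = 1.7 × 10^-5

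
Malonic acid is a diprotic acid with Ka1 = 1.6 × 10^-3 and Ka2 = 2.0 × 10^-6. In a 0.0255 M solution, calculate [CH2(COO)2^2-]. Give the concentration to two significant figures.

First ionization gives [H+] ≈ [CH2(COOH)COO-] = 5.64 × 10^-3 M.
Second step: Ka2 = [H+][CH2(COO)2^2-]/[CH2(COOH)COO-] ≈ [CH2(COO)2^2-] (since [H+] ≈ [CH2(COOH)COO-]).
So [CH2(COO)2^2-] ≈ Ka2.

2.0 × 10^-6 M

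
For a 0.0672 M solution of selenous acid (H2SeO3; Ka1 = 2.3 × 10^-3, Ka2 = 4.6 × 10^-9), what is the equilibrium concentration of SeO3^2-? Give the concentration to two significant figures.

4.6 × 10^-9 M

First ionization gives [H+] ≈ [HSeO3-] = 1.13 × 10^-2 M.
Second step: Ka2 = [H+][SeO3^2-]/[HSeO3-] ≈ [SeO3^2-] (since [H+] ≈ [HSeO3-]).
So [SeO3^2-] ≈ Ka2.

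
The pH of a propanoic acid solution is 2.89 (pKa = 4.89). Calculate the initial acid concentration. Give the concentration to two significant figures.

C₀ = 1.3 × 10^-1 M

[H+] = 10^(-2.89) = 1.29 × 10^-3 M = x
Ka = 10^(−4.89) = 1.29 × 10^-5
Ka = x²/(C₀ − x) ⇒ C₀ = x + x²/Ka
C₀ = 1.29 × 10^-3 + (1.29 × 10^-3)²/(1.29 × 10^-5) = 1.30 × 10^-1 M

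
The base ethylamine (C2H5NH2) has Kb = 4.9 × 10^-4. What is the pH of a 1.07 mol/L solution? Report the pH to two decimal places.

pH = 12.36

C2H5NH2 + H2O ⇌ C2H5NH3+ + OH-
From the ICE table, Kb = x²/(1.07 − x) = 4.9 × 10^-4.
Assume x ≪ 1.07: x ≈ √(4.9 × 10^-4 × 1.07) = 2.29 × 10^-2 M
(x/C₀ = 2.1% < 5%, so the approximation holds.)
pOH = 1.64, so pH = 14.00 − pOH = 12.36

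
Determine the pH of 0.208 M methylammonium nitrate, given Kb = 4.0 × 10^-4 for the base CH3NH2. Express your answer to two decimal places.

CH3NH3+ is the conjugate acid of the weak base CH3NH2.
Ka = Kw/Kb = 1.0×10^-14 / 4.0 × 10^-4 = 2.50 × 10^-11
Ka = [H+]²/(0.208 − [H+]) = 2.50 × 10^-11
Assume [H+] ≪ 0.208: [H+] ≈ √(2.50 × 10^-11 × 0.208) = 2.28 × 10^-6 M
pH = −log(2.28 × 10^-6) = 5.64

pH = 5.64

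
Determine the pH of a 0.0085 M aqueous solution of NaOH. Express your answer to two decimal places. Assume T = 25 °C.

pH = 11.93

NaOH is a strong base; [OH-] = 0.0085 M.
pOH = -log(0.0085) = 2.07
pH = 14.00 - 2.07 = 11.93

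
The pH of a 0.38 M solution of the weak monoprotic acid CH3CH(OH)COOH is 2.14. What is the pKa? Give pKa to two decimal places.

[H+] = 10^(-2.14) = 7.24 × 10^-3 M
At equilibrium [HA] = 0.38 − 7.24 × 10^-3 = 3.73 × 10^-1 M
Ka = [H+][A-]/[HA] = (7.24 × 10^-3)² / 3.73 × 10^-1 = 1.41 × 10^-4
pKa = -log(1.41 × 10^-4) = 3.85

pKa = 3.85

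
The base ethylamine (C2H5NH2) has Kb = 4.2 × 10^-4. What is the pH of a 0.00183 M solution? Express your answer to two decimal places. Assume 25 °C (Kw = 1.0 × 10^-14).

pH = 10.84

C2H5NH2 + H2O ⇌ C2H5NH3+ + OH-
Let x = [OH-] at equilibrium. Kb = x²/(0.00183 − x).
The 5% rule fails; solving x² + Kb·x − Kb·C₀ = 0 exactly:
x = [−0.00042 + √(0.00042² + 3.07e-06)]/2 = 6.91 × 10^-4 M
pOH = 3.16, so pH = 14.00 − pOH = 10.84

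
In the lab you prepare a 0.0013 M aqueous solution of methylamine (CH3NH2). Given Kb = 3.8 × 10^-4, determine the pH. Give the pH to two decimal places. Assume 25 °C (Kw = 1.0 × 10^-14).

CH3NH2 + H2O ⇌ CH3NH3+ + OH-
Kb = [OH-]²/(0.0013 − [OH-]) = 3.8 × 10^-4
[OH-] is not negligible relative to C₀; solve [OH-]² + 0.00038·[OH-] − 4.94e-07 = 0.
[OH-] = (−Kb + √(Kb² + 4·Kb·C₀))/2 = 5.38 × 10^-4 M
pOH = −log(5.38 × 10^-4) = 3.27; pH = 14.00 − 3.27 = 10.73

pH = 10.73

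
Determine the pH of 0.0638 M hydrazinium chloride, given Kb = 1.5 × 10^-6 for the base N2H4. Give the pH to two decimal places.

pH = 4.69

N2H5+ is the conjugate acid of the weak base N2H4.
Ka = Kw/Kb = 1.0×10^-14 / 1.5 × 10^-6 = 6.67 × 10^-9
Ka = x²/(0.0638 − x) = 6.67 × 10^-9
Since Ka ≪ C₀, x ≈ √(Ka·C₀) = 2.06 × 10^-5 M.
pH = −log[H+] = −log(2.06 × 10^-5) = 4.69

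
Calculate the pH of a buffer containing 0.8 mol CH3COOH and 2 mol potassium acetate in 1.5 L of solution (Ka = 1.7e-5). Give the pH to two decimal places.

pH = 5.17

pKa = −log(1.7 × 10^-5) = 4.770
pH = pKa + log([A⁻]/[HA]) = 4.770 + log(2/0.8)
pH = 4.770 + (+0.398) = 5.17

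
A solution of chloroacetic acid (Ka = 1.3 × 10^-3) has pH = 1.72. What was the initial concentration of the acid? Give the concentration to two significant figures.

C₀ = 3.0 × 10^-1 M

[H+] = 10^(-1.72) = 1.91 × 10^-2 M = x
Ka = x²/(C₀ − x) ⇒ C₀ = x + x²/Ka
C₀ = 1.91 × 10^-2 + (1.91 × 10^-2)²/(1.3 × 10^-3) = 3.00 × 10^-1 M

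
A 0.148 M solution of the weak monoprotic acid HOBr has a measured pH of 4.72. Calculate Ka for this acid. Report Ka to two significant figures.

[H+] = 10^(-4.72) = 1.91 × 10^-5 M
At equilibrium [HA] = 0.148 − 1.91 × 10^-5 = 1.48 × 10^-1 M
Ka = [H+][A-]/[HA] = (1.91 × 10^-5)² / 1.48 × 10^-1 = 2.5 × 10^-9

Ka = 2.5 × 10^-9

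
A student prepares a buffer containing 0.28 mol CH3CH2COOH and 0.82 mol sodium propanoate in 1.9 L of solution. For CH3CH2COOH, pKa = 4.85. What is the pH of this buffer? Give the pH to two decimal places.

pH = 5.32

pH = pKa + log([A⁻]/[HA]) = 4.85 + log(0.82/0.28)
pH = 4.85 + (+0.467) = 5.32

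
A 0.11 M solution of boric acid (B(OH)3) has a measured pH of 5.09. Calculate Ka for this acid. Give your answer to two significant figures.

Ka = 6.0 × 10^-10

[H+] = 10^(-5.09) = 8.13 × 10^-6 M
At equilibrium [HA] = 0.11 − 8.13 × 10^-6 = 1.10 × 10^-1 M
Ka = [H+][A-]/[HA] = (8.13 × 10^-6)² / 1.10 × 10^-1 = 6.0 × 10^-10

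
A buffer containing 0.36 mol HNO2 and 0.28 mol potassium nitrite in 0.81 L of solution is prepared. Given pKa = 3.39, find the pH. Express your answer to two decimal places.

pH = 3.28

Henderson–Hasselbalch: pH = pKa + log([NO2-]/[HNO2]) = 3.39 + log(0.28/0.36)
pH = 3.39 + (-0.109) = 3.28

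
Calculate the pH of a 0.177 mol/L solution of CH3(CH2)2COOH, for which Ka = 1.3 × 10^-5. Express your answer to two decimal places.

pH = 2.82

CH3(CH2)2COOH ⇌ CH3(CH2)2COO- + H+
Let x = [H+] at equilibrium. Ka = x²/(0.177 − x).
Assume x ≪ 0.177: x ≈ √(1.3 × 10^-5 × 0.177) = 1.52 × 10^-3 M
(x/C₀ = 0.86% < 5%, so the approximation holds.)
pH = −log(1.52 × 10^-3) = 2.82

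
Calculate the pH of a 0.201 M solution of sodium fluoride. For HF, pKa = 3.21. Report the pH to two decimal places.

pH = 8.26

F- is the conjugate base of the weak acid HF.
Ka = 10^(−3.21) = 6.17 × 10^-4
Kb = Kw/Ka = 1.0×10^-14 / 6.17 × 10^-4 = 1.62 × 10^-11
From the ICE table, Kb = x²/(0.201 − x) = 1.62 × 10^-11.
Assume x ≪ 0.201: x ≈ √(1.62 × 10^-11 × 0.201) = 1.80 × 10^-6 M
pOH = −log(1.80 × 10^-6) = 5.74; pH = 14.00 − 5.74 = 8.26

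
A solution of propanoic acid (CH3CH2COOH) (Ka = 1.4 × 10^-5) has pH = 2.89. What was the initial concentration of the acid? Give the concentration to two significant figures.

[H+] = 10^(-2.89) = 1.29 × 10^-3 M = x
Ka = x²/(C₀ − x) ⇒ C₀ = x + x²/Ka
C₀ = 1.29 × 10^-3 + (1.29 × 10^-3)²/(1.4 × 10^-5) = 1.20 × 10^-1 M

C₀ = 1.2 × 10^-1 M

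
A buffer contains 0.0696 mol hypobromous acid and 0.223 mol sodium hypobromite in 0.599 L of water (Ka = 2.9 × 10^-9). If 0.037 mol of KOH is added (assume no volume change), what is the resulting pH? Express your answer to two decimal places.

OH- converts HOBr to OBr-: HOBr → 0.0326 mol, OBr- → 0.26 mol.
pKa = −log(2.9 × 10^-9) = 8.538
pH = pKa + log([A⁻]/[HA]) = 8.538 + log(0.26/0.0326) = 8.538 +0.902

pH = 9.44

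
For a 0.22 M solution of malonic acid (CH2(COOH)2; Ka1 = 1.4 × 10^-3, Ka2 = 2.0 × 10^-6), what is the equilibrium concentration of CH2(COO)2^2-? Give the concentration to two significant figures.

2.0 × 10^-6 M

First ionization gives [H+] ≈ [CH2(COOH)COO-] = 1.69 × 10^-2 M.
Second step: Ka2 = [H+][CH2(COO)2^2-]/[CH2(COOH)COO-] ≈ [CH2(COO)2^2-] (since [H+] ≈ [CH2(COOH)COO-]).
So [CH2(COO)2^2-] ≈ Ka2.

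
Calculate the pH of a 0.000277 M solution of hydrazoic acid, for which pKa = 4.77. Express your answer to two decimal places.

HN3 ⇌ N3- + H+
Ka = 10^(−4.77) = 1.70 × 10^-5
From the ICE table, Ka = x²/(0.000277 − x) = 1.70 × 10^-5.
x is not negligible relative to C₀; solve x² + 1.7e-05·x − 4.71e-09 = 0.
x = (−Ka + √(Ka² + 4·Ka·C₀))/2 = 6.06 × 10^-5 M
pH = −log(6.06 × 10^-5) = 4.22

pH = 4.22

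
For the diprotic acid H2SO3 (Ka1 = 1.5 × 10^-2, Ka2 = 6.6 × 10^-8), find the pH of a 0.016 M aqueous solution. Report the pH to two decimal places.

Since Ka1 ≫ Ka2, the first ionization dominates [H+].
Ka1 = x²/(0.016 − x) = 1.5 × 10^-2
Solving the quadratic: x = (−Ka1 + √(Ka1² + 4·Ka1·C₀))/2 = 9.71 × 10^-3 M
pH = −log(9.71 × 10^-3) = 2.01

pH = 2.01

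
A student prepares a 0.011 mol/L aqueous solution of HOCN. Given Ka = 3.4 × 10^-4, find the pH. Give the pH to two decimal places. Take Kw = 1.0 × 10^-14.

pH = 2.75

HOCN ⇌ OCN- + H+
From the ICE table, Ka = [H+]²/(0.011 − [H+]) = 3.4 × 10^-4.
[H+] is not negligible relative to C₀; solve [H+]² + 0.00034·[H+] − 3.74e-06 = 0.
[H+] = [−0.00034 + √(0.00034² + 1.5e-05)]/2 = 1.77 × 10^-3 M
pH = −log[H+] = −log(1.77 × 10^-3) = 2.75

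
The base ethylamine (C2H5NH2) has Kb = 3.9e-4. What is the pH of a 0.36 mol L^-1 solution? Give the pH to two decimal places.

C2H5NH2 + H2O ⇌ C2H5NH3+ + OH-
Kb = [OH-]²/(0.36 − [OH-]) = 3.9 × 10^-4
Assume [OH-] ≪ 0.36: [OH-] ≈ √(3.9 × 10^-4 × 0.36) = 1.18 × 10^-2 M
Check: 3.3% ionized — well under 5%, approximation valid.
pOH = −log(1.18 × 10^-2) = 1.93; pH = 14.00 − 1.93 = 12.07

pH = 12.07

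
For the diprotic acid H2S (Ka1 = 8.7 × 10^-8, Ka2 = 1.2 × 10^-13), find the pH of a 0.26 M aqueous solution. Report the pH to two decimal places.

pH = 3.82

Ka1 ≫ Ka2, so treat the first dissociation as the only significant source of H+.
Ka1 = x²/(0.26 − x) = 8.7 × 10^-8
x ≈ √(8.7 × 10^-8 × 0.26) = 1.50 × 10^-4 M
pH = −log(1.50 × 10^-4) = 3.82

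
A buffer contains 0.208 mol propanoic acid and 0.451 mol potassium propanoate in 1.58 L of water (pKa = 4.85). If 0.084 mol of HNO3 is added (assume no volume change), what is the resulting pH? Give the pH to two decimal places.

Added H+ converts CH3CH2COO- to CH3CH2COOH: CH3CH2COOH → 0.292 mol, CH3CH2COO- → 0.367 mol.
Henderson–Hasselbalch with mole ratio 0.367/0.292: pH = 4.85 + (+0.099)

pH = 4.95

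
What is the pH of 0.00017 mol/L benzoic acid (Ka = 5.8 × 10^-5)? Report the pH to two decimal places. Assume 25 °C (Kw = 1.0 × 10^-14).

C6H5COOH ⇌ C6H5COO- + H+
Let x = [H+] at equilibrium. Ka = x²/(0.00017 − x).
The 5% rule fails; solving x² + Ka·x − Ka·C₀ = 0 exactly:
x = (−Ka + √(Ka² + 4·Ka·C₀))/2 = 7.44 × 10^-5 M
pH = −log(7.44 × 10^-5) = 4.13

pH = 4.13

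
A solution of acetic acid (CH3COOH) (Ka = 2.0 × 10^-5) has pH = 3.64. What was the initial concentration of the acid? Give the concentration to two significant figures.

C₀ = 2.9 × 10^-3 M

[H+] = 10^(-3.64) = 2.29 × 10^-4 M = x
Ka = x²/(C₀ − x) ⇒ C₀ = x + x²/Ka
C₀ = 2.29 × 10^-4 + (2.29 × 10^-4)²/(2.0 × 10^-5) = 2.85 × 10^-3 M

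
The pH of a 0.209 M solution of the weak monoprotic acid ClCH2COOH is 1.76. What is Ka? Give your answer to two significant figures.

[H+] = 10^(-1.76) = 1.74 × 10^-2 M
At equilibrium [HA] = 0.209 − 1.74 × 10^-2 = 1.92 × 10^-1 M
Ka = [H+][A-]/[HA] = (1.74 × 10^-2)² / 1.92 × 10^-1 = 1.6 × 10^-3

Ka = 1.6 × 10^-3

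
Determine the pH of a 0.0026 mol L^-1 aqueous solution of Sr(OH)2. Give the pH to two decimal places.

pH = 11.72

Sr(OH)2 is a strong base (each formula unit releases 2 OH-); [OH-] = 0.0052 M.
pOH = -log(0.0052) = 2.28
pH = 14.00 - 2.28 = 11.72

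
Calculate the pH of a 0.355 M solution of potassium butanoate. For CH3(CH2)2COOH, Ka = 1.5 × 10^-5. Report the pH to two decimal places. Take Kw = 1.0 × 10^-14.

pH = 9.19

CH3(CH2)2COO- is the conjugate base of the weak acid CH3(CH2)2COOH.
Kb = Kw/Ka = 1.0×10^-14 / 1.5 × 10^-5 = 6.67 × 10^-10
From the ICE table, Kb = [OH-]²/(0.355 − [OH-]) = 6.67 × 10^-10.
Assume [OH-] ≪ 0.355: [OH-] ≈ √(6.67 × 10^-10 × 0.355) = 1.54 × 10^-5 M
Check: 0.0043% ionized — well under 5%, approximation valid.
pOH = 4.81, so pH = 14.00 − pOH = 9.19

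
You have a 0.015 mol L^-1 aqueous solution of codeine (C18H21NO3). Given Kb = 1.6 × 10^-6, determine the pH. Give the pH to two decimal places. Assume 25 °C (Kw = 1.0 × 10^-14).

C18H21NO3 + H2O ⇌ C18H22NO3+ + OH-
From the ICE table, Kb = [OH-]²/(0.015 − [OH-]) = 1.6 × 10^-6.
Since Kb ≪ C₀, [OH-] ≈ √(Kb·C₀) = 1.55 × 10^-4 M.
([OH-]/C₀ = 1% < 5%, so the approximation holds.)
pOH = 3.81, so pH = 14.00 − pOH = 10.19

pH = 10.19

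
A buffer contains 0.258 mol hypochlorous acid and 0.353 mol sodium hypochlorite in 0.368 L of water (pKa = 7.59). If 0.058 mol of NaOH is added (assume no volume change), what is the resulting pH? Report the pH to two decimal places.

OH- converts HOCl to OCl-: HOCl → 0.2 mol, OCl- → 0.411 mol.
Henderson–Hasselbalch with mole ratio 0.411/0.2: pH = 7.59 + (+0.313)

pH = 7.90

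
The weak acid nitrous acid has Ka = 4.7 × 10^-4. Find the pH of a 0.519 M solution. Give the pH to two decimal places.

pH = 1.81

HNO2 ⇌ NO2- + H+
Ka = x²/(0.519 − x) = 4.7 × 10^-4
Assume x ≪ 0.519: x ≈ √(4.7 × 10^-4 × 0.519) = 1.56 × 10^-2 M
(x/C₀ = 3% < 5%, so the approximation holds.)
pH = −log[H+] = −log(1.56 × 10^-2) = 1.81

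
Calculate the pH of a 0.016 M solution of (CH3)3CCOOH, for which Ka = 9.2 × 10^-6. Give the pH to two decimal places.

pH = 3.42

(CH3)3CCOOH ⇌ (CH3)3CCOO- + H+
Let x = [H+] at equilibrium. Ka = x²/(0.016 − x).
Assume x ≪ 0.016: x ≈ √(9.2 × 10^-6 × 0.016) = 3.84 × 10^-4 M
pH = −log[H+] = −log(3.84 × 10^-4) = 3.42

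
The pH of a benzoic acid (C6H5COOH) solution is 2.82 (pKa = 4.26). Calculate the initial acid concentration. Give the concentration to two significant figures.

C₀ = 4.3 × 10^-2 M

[H+] = 10^(-2.82) = 1.51 × 10^-3 M = x
Ka = 10^(−4.26) = 5.50 × 10^-5
Ka = x²/(C₀ − x) ⇒ C₀ = x + x²/Ka
C₀ = 1.51 × 10^-3 + (1.51 × 10^-3)²/(5.50 × 10^-5) = 4.30 × 10^-2 M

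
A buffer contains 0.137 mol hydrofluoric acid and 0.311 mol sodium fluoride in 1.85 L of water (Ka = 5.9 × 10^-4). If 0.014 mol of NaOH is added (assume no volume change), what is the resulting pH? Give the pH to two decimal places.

After neutralization: n(HF) = 0.123 mol, n(F-) = 0.325 mol.
pKa = −log(5.9 × 10^-4) = 3.229
Henderson–Hasselbalch with mole ratio 0.325/0.123: pH = 3.229 + (+0.422)

pH = 3.65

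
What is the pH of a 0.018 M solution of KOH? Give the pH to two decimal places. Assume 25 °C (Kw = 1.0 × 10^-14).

KOH is a strong base; [OH-] = 0.018 M.
pOH = -log(0.018) = 1.74
pH = 14.00 - 1.74 = 12.26

pH = 12.26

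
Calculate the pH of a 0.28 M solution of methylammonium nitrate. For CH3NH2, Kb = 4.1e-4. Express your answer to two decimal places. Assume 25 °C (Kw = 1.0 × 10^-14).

pH = 5.58

CH3NH3+ is the conjugate acid of the weak base CH3NH2.
Ka = Kw/Kb = 1.0×10^-14 / 4.1 × 10^-4 = 2.44 × 10^-11
Ka = [H+]²/(0.28 − [H+]) = 2.44 × 10^-11
Since Ka ≪ C₀, [H+] ≈ √(Ka·C₀) = 2.61 × 10^-6 M.
([H+]/C₀ = 0.00093% < 5%, so the approximation holds.)
pH = −log(2.61 × 10^-6) = 5.58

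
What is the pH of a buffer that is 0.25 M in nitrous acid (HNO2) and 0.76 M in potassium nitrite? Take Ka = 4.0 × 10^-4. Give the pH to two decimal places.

pH = 3.88

pKa = −log(4.0 × 10^-4) = 3.398
Henderson–Hasselbalch: pH = pKa + log([NO2-]/[HNO2]) = 3.398 + log(0.76/0.25)
pH = 3.398 + (+0.483) = 3.88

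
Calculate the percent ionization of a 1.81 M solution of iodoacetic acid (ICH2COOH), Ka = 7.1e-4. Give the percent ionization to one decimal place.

2.0%

ICH2COOH ⇌ ICH2COO- + H+; let x = [H+] at equilibrium.
x ≈ √(Ka·C₀) = √(7.1 × 10^-4 × 1.81) = 3.58 × 10^-2 M
Fraction ionized = 3.58 × 10^-2 / 1.81 = 0.0198 → 2.0%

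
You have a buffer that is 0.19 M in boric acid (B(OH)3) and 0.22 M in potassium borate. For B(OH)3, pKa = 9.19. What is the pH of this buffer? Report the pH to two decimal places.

pH = 9.25

pH = pKa + log([A⁻]/[HA]) = 9.19 + log(0.22/0.19)
pH = 9.19 + (+0.064) = 9.25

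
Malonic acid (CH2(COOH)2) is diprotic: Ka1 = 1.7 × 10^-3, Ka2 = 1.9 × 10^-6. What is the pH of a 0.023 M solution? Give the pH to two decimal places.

pH = 2.26

Ka1 ≫ Ka2, so treat the first dissociation as the only significant source of H+.
Ka1 = x²/(0.023 − x) = 1.7 × 10^-3
Solving the quadratic: x = (−Ka1 + √(Ka1² + 4·Ka1·C₀))/2 = 5.46 × 10^-3 M
pH = −log(5.46 × 10^-3) = 2.26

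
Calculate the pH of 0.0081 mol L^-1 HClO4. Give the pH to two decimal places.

pH = 2.09

HClO4 is a strong acid and dissociates completely, so [H+] = 0.0081 M.
pH = -log(0.0081) = 2.09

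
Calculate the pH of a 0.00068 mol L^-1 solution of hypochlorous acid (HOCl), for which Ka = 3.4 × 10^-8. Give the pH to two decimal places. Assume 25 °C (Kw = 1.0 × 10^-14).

pH = 5.32

HOCl ⇌ OCl- + H+
Ka = [H+]²/(0.00068 − [H+]) = 3.4 × 10^-8
Assume [H+] ≪ 0.00068: [H+] ≈ √(3.4 × 10^-8 × 0.00068) = 4.81 × 10^-6 M
Check: 0.71% ionized — well under 5%, approximation valid.
pH = −log[H+] = −log(4.81 × 10^-6) = 5.32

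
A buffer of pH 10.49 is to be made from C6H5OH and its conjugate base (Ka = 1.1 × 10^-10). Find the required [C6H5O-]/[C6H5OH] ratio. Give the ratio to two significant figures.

ratio = 3.4

pKa = -log(1.1 × 10^-10) = 9.959
pH = pKa + log(r) ⇒ log(r) = 10.49 − 9.959 = +0.531
r = [C6H5O-]/[C6H5OH] = 10^(+0.531) = 3.4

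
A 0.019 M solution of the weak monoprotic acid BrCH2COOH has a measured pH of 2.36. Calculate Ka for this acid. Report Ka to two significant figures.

Ka = 1.3 × 10^-3

[H+] = 10^(-2.36) = 4.37 × 10^-3 M
At equilibrium [HA] = 0.019 − 4.37 × 10^-3 = 1.46 × 10^-2 M
Ka = [H+][A-]/[HA] = (4.37 × 10^-3)² / 1.46 × 10^-2 = 1.3 × 10^-3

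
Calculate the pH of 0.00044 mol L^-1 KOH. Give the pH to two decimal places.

KOH is a strong base; [OH-] = 0.00044 M.
pOH = -log(0.00044) = 3.36
pH = 14.00 - 3.36 = 10.64

pH = 10.64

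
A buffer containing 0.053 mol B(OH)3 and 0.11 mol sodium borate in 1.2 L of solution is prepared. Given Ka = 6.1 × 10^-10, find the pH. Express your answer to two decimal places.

pKa = −log(6.1 × 10^-10) = 9.215
Using pH = pKa + log([base]/[acid]) with [base]/[acid] = 0.11/0.053:
pH = 9.215 + (+0.317) = 9.53

pH = 9.53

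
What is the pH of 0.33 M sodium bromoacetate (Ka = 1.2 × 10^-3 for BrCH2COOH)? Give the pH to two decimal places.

pH = 8.22

BrCH2COO- is the conjugate base of the weak acid BrCH2COOH.
Kb = Kw/Ka = 1.0×10^-14 / 1.2 × 10^-3 = 8.33 × 10^-12
Kb = [OH-]²/(0.33 − [OH-]) = 8.33 × 10^-12
Assume [OH-] ≪ 0.33: [OH-] ≈ √(8.33 × 10^-12 × 0.33) = 1.66 × 10^-6 M
pOH = −log(1.66 × 10^-6) = 5.78; pH = 14.00 − 5.78 = 8.22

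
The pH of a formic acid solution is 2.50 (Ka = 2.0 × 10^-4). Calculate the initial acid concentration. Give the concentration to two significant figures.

C₀ = 5.3 × 10^-2 M

[H+] = 10^(-2.50) = 3.16 × 10^-3 M = x
Ka = x²/(C₀ − x) ⇒ C₀ = x + x²/Ka
C₀ = 3.16 × 10^-3 + (3.16 × 10^-3)²/(2.0 × 10^-4) = 5.31 × 10^-2 M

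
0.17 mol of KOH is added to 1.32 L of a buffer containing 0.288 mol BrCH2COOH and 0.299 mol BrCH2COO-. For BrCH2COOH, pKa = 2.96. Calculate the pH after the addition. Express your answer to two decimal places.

pH = 3.56

OH- converts BrCH2COOH to BrCH2COO-: BrCH2COOH → 0.118 mol, BrCH2COO- → 0.469 mol.
Henderson–Hasselbalch with mole ratio 0.469/0.118: pH = 2.96 + (+0.599)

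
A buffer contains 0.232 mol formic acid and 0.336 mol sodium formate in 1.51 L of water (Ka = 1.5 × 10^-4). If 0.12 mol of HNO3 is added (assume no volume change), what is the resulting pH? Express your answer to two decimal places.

pH = 3.61

After neutralization: n(HCOOH) = 0.352 mol, n(HCOO-) = 0.216 mol.
pKa = −log(1.5 × 10^-4) = 3.824
Henderson–Hasselbalch with mole ratio 0.216/0.352: pH = 3.824 + (-0.212)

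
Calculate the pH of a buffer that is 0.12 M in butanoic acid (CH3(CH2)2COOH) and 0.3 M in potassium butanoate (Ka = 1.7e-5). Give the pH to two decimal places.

pH = 5.17

pKa = −log(1.7 × 10^-5) = 4.770
Henderson–Hasselbalch: pH = pKa + log([CH3(CH2)2COO-]/[CH3(CH2)2COOH]) = 4.770 + log(0.3/0.12)
pH = 4.770 + (+0.398) = 5.17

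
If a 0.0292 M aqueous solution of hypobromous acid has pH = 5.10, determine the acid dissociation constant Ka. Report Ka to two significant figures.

Ka = 2.2 × 10^-9

[H+] = 10^(-5.10) = 7.94 × 10^-6 M
At equilibrium [HA] = 0.0292 − 7.94 × 10^-6 = 2.92 × 10^-2 M
Ka = [H+][A-]/[HA] = (7.94 × 10^-6)² / 2.92 × 10^-2 = 2.2 × 10^-9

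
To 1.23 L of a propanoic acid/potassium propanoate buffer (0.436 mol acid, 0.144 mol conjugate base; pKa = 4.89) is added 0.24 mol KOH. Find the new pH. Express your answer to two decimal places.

OH- converts CH3CH2COOH to CH3CH2COO-: CH3CH2COOH → 0.196 mol, CH3CH2COO- → 0.384 mol.
Henderson–Hasselbalch with mole ratio 0.384/0.196: pH = 4.89 + (+0.292)

pH = 5.18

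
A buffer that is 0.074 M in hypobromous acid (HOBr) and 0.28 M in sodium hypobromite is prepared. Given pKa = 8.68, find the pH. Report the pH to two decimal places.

pH = 9.26

Using pH = pKa + log([base]/[acid]) with [base]/[acid] = 0.28/0.074:
pH = 8.68 + (+0.578) = 9.26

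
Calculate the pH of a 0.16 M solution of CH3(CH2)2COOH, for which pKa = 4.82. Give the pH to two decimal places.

pH = 2.81

CH3(CH2)2COOH ⇌ CH3(CH2)2COO- + H+
Ka = 10^(−4.82) = 1.51 × 10^-5
Ka = x²/(0.16 − x) = 1.51 × 10^-5
Assume x ≪ 0.16: x ≈ √(1.51 × 10^-5 × 0.16) = 1.55 × 10^-3 M
pH = −log(1.55 × 10^-3) = 2.81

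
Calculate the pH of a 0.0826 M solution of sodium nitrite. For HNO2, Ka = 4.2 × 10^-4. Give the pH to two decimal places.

NO2- is the conjugate base of the weak acid HNO2.
Kb = Kw/Ka = 1.0×10^-14 / 4.2 × 10^-4 = 2.38 × 10^-11
From the ICE table, Kb = [OH-]²/(0.0826 − [OH-]) = 2.38 × 10^-11.
Since Kb ≪ C₀, [OH-] ≈ √(Kb·C₀) = 1.40 × 10^-6 M.
([OH-]/C₀ = 0.0017% < 5%, so the approximation holds.)
pOH = 5.85, so pH = 14.00 − pOH = 8.15

pH = 8.15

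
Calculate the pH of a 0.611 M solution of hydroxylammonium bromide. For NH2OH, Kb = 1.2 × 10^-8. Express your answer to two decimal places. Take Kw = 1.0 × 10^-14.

pH = 3.15

NH3OH+ is the conjugate acid of the weak base NH2OH.
Ka = Kw/Kb = 1.0×10^-14 / 1.2 × 10^-8 = 8.33 × 10^-7
Ka = x²/(0.611 − x) = 8.33 × 10^-7
Neglecting x in the denominator: x = √(8.33 × 10^-7 × 0.611) = 7.13 × 10^-4 M
Check: 0.12% ionized — well under 5%, approximation valid.
pH = −log(7.13 × 10^-4) = 3.15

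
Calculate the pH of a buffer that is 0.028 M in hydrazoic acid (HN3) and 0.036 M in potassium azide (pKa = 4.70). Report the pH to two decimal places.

pH = 4.81

Henderson–Hasselbalch: pH = pKa + log([N3-]/[HN3]) = 4.70 + log(0.036/0.028)
pH = 4.70 + (+0.109) = 4.81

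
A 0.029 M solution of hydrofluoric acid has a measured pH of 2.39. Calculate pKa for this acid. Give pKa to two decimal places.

pKa = 3.18

[H+] = 10^(-2.39) = 4.07 × 10^-3 M
At equilibrium [HA] = 0.029 − 4.07 × 10^-3 = 2.49 × 10^-2 M
Ka = [H+][A-]/[HA] = (4.07 × 10^-3)² / 2.49 × 10^-2 = 6.65 × 10^-4
pKa = -log(6.65 × 10^-4) = 3.18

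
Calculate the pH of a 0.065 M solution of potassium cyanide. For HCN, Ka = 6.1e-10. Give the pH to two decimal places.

CN- is the conjugate base of the weak acid HCN.
Kb = Kw/Ka = 1.0×10^-14 / 6.1 × 10^-10 = 1.64 × 10^-5
Kb = [OH-]²/(0.065 − [OH-]) = 1.64 × 10^-5
Since Kb ≪ C₀, [OH-] ≈ √(Kb·C₀) = 1.03 × 10^-3 M.
pOH = 2.99, so pH = 14.00 − pOH = 11.01

pH = 11.01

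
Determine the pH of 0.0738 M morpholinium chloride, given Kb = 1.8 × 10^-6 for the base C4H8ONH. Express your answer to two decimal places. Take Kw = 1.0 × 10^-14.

pH = 4.69

C4H8ONH2+ is the conjugate acid of the weak base C4H8ONH.
Ka = Kw/Kb = 1.0×10^-14 / 1.8 × 10^-6 = 5.56 × 10^-9
Ka = [H+]²/(0.0738 − [H+]) = 5.56 × 10^-9
Since Ka ≪ C₀, [H+] ≈ √(Ka·C₀) = 2.03 × 10^-5 M.
([H+]/C₀ = 0.027% < 5%, so the approximation holds.)
pH = −log[H+] = −log(2.03 × 10^-5) = 4.69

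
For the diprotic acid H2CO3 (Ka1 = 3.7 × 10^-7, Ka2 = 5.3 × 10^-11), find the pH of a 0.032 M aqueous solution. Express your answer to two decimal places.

Since Ka1 ≫ Ka2, the first ionization dominates [H+].
Ka1 = x²/(0.032 − x) = 3.7 × 10^-7
x ≈ √(3.7 × 10^-7 × 0.032) = 1.09 × 10^-4 M
pH = −log(1.09 × 10^-4) = 3.96

pH = 3.96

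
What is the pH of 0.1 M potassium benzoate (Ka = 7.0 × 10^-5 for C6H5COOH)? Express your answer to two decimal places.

pH = 8.58

C6H5COO- is the conjugate base of the weak acid C6H5COOH.
Kb = Kw/Ka = 1.0×10^-14 / 7.0 × 10^-5 = 1.43 × 10^-10
Kb = [OH-]²/(0.1 − [OH-]) = 1.43 × 10^-10
Neglecting [OH-] in the denominator: [OH-] = √(1.43 × 10^-10 × 0.1) = 3.78 × 10^-6 M
pOH = −log(3.78 × 10^-6) = 5.42; pH = 14.00 − 5.42 = 8.58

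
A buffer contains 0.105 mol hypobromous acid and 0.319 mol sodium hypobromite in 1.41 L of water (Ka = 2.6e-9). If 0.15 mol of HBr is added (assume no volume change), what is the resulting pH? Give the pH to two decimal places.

After neutralization: n(HOBr) = 0.255 mol, n(OBr-) = 0.169 mol.
pKa = −log(2.6 × 10^-9) = 8.585
pH = pKa + log([A⁻]/[HA]) = 8.585 + log(0.169/0.255) = 8.585 -0.179

pH = 8.41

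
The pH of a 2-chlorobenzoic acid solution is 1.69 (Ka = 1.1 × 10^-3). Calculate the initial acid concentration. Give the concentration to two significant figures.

C₀ = 4.0 × 10^-1 M

[H+] = 10^(-1.69) = 2.04 × 10^-2 M = x
Ka = x²/(C₀ − x) ⇒ C₀ = x + x²/Ka
C₀ = 2.04 × 10^-2 + (2.04 × 10^-2)²/(1.1 × 10^-3) = 3.99 × 10^-1 M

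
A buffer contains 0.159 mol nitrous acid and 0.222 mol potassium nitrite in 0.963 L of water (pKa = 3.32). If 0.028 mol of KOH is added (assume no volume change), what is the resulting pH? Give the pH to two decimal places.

pH = 3.60

OH- converts HNO2 to NO2-: HNO2 → 0.131 mol, NO2- → 0.25 mol.
pH = pKa + log(n_NO2-/n_HNO2) = 3.32 + log(0.25/0.131) = 3.32 + (+0.281)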